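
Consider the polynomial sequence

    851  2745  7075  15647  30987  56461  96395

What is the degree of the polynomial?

5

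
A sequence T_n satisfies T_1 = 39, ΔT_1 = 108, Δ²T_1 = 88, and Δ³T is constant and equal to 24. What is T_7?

Build the table forward from the leading diagonal:
D3: 24, 24, 24, 24, 24, 24, 24
D2: 88, 112, 136, 160, 184, 208, 232
D1: 108, 196, 308, 444, 604, 788, 996
T: 39, 147, 343, 651, 1095, 1699, 2487

2487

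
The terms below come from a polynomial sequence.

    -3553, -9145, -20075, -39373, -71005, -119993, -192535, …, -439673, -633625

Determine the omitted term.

-296125

Using the first 7 terms:
D1: -5592  -10930  -19298  -31632  -48988  -72542
D2: -5338  -8368  -12334  -17356  -23554
D3: -3030  -3966  -5022  -6198
D4: -936  -1056  -1176
D5: -120  -120
Constant fifth difference = -120.
Extend forward: -1176 − 120 = -1296;  -6198 − 1296 = -7494;  -23554 − 7494 = -31048;  -72542 − 31048 = -103590;  -192535 − 103590 = -296125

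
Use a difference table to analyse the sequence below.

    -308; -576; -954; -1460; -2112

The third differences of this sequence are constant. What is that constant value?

First differences: -268, -378, -506, -652
Second differences: -110, -128, -146
Third differences: -18, -18

-18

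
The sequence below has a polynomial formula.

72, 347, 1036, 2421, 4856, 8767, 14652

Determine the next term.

D1: 275  689  1385  2435  3911  5885
D2: 414  696  1050  1476  1974
D3: 282  354  426  498
D4: 72  72  72
Constant fourth difference = 72, so extend:
498 + 72 = 570;  1974 + 570 = 2544;  5885 + 2544 = 8429;  14652 + 8429 = 23081

23081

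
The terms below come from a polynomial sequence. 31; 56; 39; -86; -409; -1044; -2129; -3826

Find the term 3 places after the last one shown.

Δ: 25  -17  -125  -323  -635  -1085  -1697
Δ²: -42  -108  -198  -312  -450  -612
Δ³: -66  -90  -114  -138  -162
Δ⁴: -24  -24  -24  -24
Fourth differences constant at -24.
-162 − 24 = -186;  -612 − 186 = -798;  -1697 − 798 = -2495;  -3826 − 2495 = -6321
-186 − 24 = -210;  -798 − 210 = -1008;  -2495 − 1008 = -3503;  -6321 − 3503 = -9824
-210 − 24 = -234;  -1008 − 234 = -1242;  -3503 − 1242 = -4745;  -9824 − 4745 = -14569

-14569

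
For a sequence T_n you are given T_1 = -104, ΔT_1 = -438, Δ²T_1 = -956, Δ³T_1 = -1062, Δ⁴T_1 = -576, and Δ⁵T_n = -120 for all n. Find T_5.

-12416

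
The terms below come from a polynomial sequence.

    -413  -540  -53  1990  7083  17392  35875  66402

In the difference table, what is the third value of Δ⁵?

D1: -127, 487, 2043, 5093, 10309, 18483, 30527
D2: 614, 1556, 3050, 5216, 8174, 12044
D3: 942, 1494, 2166, 2958, 3870
D4: 552, 672, 792, 912
D5: 120, 120, 120

120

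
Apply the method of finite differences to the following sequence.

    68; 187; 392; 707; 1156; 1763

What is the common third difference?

24

D1: 119, 205, 315, 449, 607
D2: 86, 110, 134, 158
D3: 24, 24, 24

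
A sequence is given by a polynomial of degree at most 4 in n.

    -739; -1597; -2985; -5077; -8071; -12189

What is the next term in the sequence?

D1: -858 , -1388 , -2092 , -2994 , -4118
D2: -530 , -704 , -902 , -1124
D3: -174 , -198 , -222
D4: -24 , -24
The fourth differences are constant (-24).
-222 − 24 = -246;  -1124 − 246 = -1370;  -4118 − 1370 = -5488;  -12189 − 5488 = -17677

-17677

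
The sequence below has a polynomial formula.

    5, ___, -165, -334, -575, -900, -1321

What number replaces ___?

-56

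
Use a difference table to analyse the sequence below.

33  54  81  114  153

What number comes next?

21, 27, 33, 39
6, 6, 6
Constant second difference = 6, so extend:
39 + 6 = 45;  153 + 45 = 198

198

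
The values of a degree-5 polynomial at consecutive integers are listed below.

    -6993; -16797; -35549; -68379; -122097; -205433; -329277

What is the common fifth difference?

-240

Δ: -9804, -18752, -32830, -53718, -83336, -123844
Δ²: -8948, -14078, -20888, -29618, -40508
Δ³: -5130, -6810, -8730, -10890
Δ⁴: -1680, -1920, -2160
Δ⁵: -240, -240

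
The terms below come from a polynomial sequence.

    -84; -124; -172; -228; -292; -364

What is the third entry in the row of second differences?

-8

First differences: -40, -48, -56, -64, -72
Second differences: -8, -8, -8, -8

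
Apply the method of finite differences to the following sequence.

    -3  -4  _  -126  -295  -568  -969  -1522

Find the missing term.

-37

Using the last 5 terms:
First differences: -169, -273, -401, -553
Second differences: -104, -128, -152
Third differences: -24, -24
Constant third difference = -24.
Extend backward: -104 + 24 = -80;  -169 + 80 = -89;  -126 + 89 = -37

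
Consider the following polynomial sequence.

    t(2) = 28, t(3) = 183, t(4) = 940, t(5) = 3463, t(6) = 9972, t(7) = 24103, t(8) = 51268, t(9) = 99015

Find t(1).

Δ: 155  757  2523  6509  14131  27165  47747
Δ²: 602  1766  3986  7622  13034  20582
Δ³: 1164  2220  3636  5412  7548
Δ⁴: 1056  1416  1776  2136
Δ⁵: 360  360  360
The fifth differences are constant at 360.
Work back: 1056 − 360 = 696;  1164 − 696 = 468;  602 − 468 = 134;  155 − 134 = 21;  28 − 21 = 7

7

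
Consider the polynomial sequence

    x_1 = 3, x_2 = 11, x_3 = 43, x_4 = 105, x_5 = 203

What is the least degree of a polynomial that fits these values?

3

8, 32, 62, 98
24, 30, 36
6, 6
The third differences are constant, so the polynomial has degree 3.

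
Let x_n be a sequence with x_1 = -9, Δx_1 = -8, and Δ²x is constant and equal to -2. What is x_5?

-53

Build the table forward from the leading diagonal:
Second differences: -2  -2  -2  -2  -2
First differences: -8  -10  -12  -14  -16
x: -9  -17  -27  -39  -53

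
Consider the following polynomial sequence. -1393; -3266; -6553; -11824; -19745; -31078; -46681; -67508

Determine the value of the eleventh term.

-172313

Δ: -1873, -3287, -5271, -7921, -11333, -15603, -20827
Δ²: -1414, -1984, -2650, -3412, -4270, -5224
Δ³: -570, -666, -762, -858, -954
Δ⁴: -96, -96, -96, -96
Fourth differences constant at -96.
-954 − 96 = -1050;  -5224 − 1050 = -6274;  -20827 − 6274 = -27101;  -67508 − 27101 = -94609
-1050 − 96 = -1146;  -6274 − 1146 = -7420;  -27101 − 7420 = -34521;  -94609 − 34521 = -129130
-1146 − 96 = -1242;  -7420 − 1242 = -8662;  -34521 − 8662 = -43183;  -129130 − 43183 = -172313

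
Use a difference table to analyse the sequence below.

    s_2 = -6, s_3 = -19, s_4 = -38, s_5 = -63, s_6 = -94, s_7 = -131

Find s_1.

D1: -13, -19, -25, -31, -37
D2: -6, -6, -6, -6
The second differences are constant at -6.
Work back: -13 + 6 = -7;  -6 + 7 = 1

1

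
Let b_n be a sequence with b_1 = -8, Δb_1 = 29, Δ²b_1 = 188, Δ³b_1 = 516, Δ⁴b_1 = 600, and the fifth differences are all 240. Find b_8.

48243

Build the table forward from the leading diagonal:
Δ⁵: 240, 240, 240, 240, 240, 240, 240, 240
Δ⁴: 600, 840, 1080, 1320, 1560, 1800, 2040, 2280
Δ³: 516, 1116, 1956, 3036, 4356, 5916, 7716, 9756
Δ²: 188, 704, 1820, 3776, 6812, 11168, 17084, 24800
Δ: 29, 217, 921, 2741, 6517, 13329, 24497, 41581
b: -8, 21, 238, 1159, 3900, 10417, 23746, 48243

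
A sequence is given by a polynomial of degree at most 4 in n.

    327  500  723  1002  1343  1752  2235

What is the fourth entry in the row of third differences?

6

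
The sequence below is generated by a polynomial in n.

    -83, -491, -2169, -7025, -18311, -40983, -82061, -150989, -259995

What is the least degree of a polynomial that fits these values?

5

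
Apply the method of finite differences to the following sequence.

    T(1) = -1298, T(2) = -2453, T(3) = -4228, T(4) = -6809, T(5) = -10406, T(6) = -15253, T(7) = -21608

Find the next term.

First differences: -1155 , -1775 , -2581 , -3597 , -4847 , -6355
Second differences: -620 , -806 , -1016 , -1250 , -1508
Third differences: -186 , -210 , -234 , -258
Fourth differences: -24 , -24 , -24
Fourth differences constant at -24.
-258 − 24 = -282;  -1508 − 282 = -1790;  -6355 − 1790 = -8145;  -21608 − 8145 = -29753

-29753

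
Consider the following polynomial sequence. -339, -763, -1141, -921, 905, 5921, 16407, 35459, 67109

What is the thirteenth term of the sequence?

439809

Δ: -424 , -378 , 220 , 1826 , 5016 , 10486 , 19052 , 31650
Δ²: 46 , 598 , 1606 , 3190 , 5470 , 8566 , 12598
Δ³: 552 , 1008 , 1584 , 2280 , 3096 , 4032
Δ⁴: 456 , 576 , 696 , 816 , 936
Δ⁵: 120 , 120 , 120 , 120
Constant fifth difference = 120, so extend:
936 + 120 = 1056;  4032 + 1056 = 5088;  12598 + 5088 = 17686;  31650 + 17686 = 49336;  67109 + 49336 = 116445
1056 + 120 = 1176;  5088 + 1176 = 6264;  17686 + 6264 = 23950;  49336 + 23950 = 73286;  116445 + 73286 = 189731
1176 + 120 = 1296;  6264 + 1296 = 7560;  23950 + 7560 = 31510;  73286 + 31510 = 104796;  189731 + 104796 = 294527
1296 + 120 = 1416;  7560 + 1416 = 8976;  31510 + 8976 = 40486;  104796 + 40486 = 145282;  294527 + 145282 = 439809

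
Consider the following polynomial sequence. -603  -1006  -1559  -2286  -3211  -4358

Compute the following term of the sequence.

-5751

-403, -553, -727, -925, -1147
-150, -174, -198, -222
-24, -24, -24
Third differences constant at -24.
-222 − 24 = -246;  -1147 − 246 = -1393;  -4358 − 1393 = -5751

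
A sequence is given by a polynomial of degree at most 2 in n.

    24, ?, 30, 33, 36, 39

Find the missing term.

Using the last 4 terms:
Δ: 3  3  3
Constant first difference = 3.
Extend backward: 30 − 3 = 27

27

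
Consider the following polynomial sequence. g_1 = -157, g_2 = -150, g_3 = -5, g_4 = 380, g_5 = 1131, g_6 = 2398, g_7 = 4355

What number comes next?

D1: 7, 145, 385, 751, 1267, 1957
D2: 138, 240, 366, 516, 690
D3: 102, 126, 150, 174
D4: 24, 24, 24
Fourth differences constant at 24.
174 + 24 = 198;  690 + 198 = 888;  1957 + 888 = 2845;  4355 + 2845 = 7200

7200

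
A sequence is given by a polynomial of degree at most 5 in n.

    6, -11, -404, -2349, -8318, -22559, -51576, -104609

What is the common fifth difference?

Δ: -17, -393, -1945, -5969, -14241, -29017, -53033
Δ²: -376, -1552, -4024, -8272, -14776, -24016
Δ³: -1176, -2472, -4248, -6504, -9240
Δ⁴: -1296, -1776, -2256, -2736
Δ⁵: -480, -480, -480

-480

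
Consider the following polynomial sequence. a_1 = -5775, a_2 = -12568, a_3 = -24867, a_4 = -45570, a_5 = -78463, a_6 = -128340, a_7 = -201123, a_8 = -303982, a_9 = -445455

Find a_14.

-6793  -12299  -20703  -32893  -49877  -72783  -102859  -141473
-5506  -8404  -12190  -16984  -22906  -30076  -38614
-2898  -3786  -4794  -5922  -7170  -8538
-888  -1008  -1128  -1248  -1368
-120  -120  -120  -120
Fifth differences constant at -120.
-1368 − 120 = -1488;  -8538 − 1488 = -10026;  -38614 − 10026 = -48640;  -141473 − 48640 = -190113;  -445455 − 190113 = -635568
-1488 − 120 = -1608;  -10026 − 1608 = -11634;  -48640 − 11634 = -60274;  -190113 − 60274 = -250387;  -635568 − 250387 = -885955
-1608 − 120 = -1728;  -11634 − 1728 = -13362;  -60274 − 13362 = -73636;  -250387 − 73636 = -324023;  -885955 − 324023 = -1209978
-1728 − 120 = -1848;  -13362 − 1848 = -15210;  -73636 − 15210 = -88846;  -324023 − 88846 = -412869;  -1209978 − 412869 = -1622847
-1848 − 120 = -1968;  -15210 − 1968 = -17178;  -88846 − 17178 = -106024;  -412869 − 106024 = -518893;  -1622847 − 518893 = -2141740

-2141740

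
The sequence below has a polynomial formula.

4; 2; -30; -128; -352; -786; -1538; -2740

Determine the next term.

-4548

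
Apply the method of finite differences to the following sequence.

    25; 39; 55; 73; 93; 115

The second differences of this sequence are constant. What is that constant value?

2

First differences: 14, 16, 18, 20, 22
Second differences: 2, 2, 2, 2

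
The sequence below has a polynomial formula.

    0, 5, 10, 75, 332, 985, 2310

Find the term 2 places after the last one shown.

8440

5 , 5 , 65 , 257 , 653 , 1325
0 , 60 , 192 , 396 , 672
60 , 132 , 204 , 276
72 , 72 , 72
The fourth differences are constant (72).
276 + 72 = 348;  672 + 348 = 1020;  1325 + 1020 = 2345;  2310 + 2345 = 4655
348 + 72 = 420;  1020 + 420 = 1440;  2345 + 1440 = 3785;  4655 + 3785 = 8440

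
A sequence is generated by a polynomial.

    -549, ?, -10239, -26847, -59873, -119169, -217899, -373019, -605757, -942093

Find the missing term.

Using the last 8 terms:
First differences: -16608  -33026  -59296  -98730  -155120  -232738  -336336
Second differences: -16418  -26270  -39434  -56390  -77618  -103598
Third differences: -9852  -13164  -16956  -21228  -25980
Fourth differences: -3312  -3792  -4272  -4752
Fifth differences: -480  -480  -480
Constant fifth difference = -480.
Extend backward: -3312 + 480 = -2832;  -9852 + 2832 = -7020;  -16418 + 7020 = -9398;  -16608 + 9398 = -7210;  -10239 + 7210 = -3029

-3029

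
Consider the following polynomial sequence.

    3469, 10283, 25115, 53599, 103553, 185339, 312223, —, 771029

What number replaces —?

Using the first 7 terms:
Δ: 6814, 14832, 28484, 49954, 81786, 126884
Δ²: 8018, 13652, 21470, 31832, 45098
Δ³: 5634, 7818, 10362, 13266
Δ⁴: 2184, 2544, 2904
Δ⁵: 360, 360
Constant fifth difference = 360.
Extend forward: 2904 + 360 = 3264;  13266 + 3264 = 16530;  45098 + 16530 = 61628;  126884 + 61628 = 188512;  312223 + 188512 = 500735

500735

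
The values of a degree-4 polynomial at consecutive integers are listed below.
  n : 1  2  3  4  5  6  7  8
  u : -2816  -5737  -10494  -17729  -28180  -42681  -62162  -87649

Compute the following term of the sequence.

-120264

-2921, -4757, -7235, -10451, -14501, -19481, -25487
-1836, -2478, -3216, -4050, -4980, -6006
-642, -738, -834, -930, -1026
-96, -96, -96, -96
Fourth differences constant at -96.
-1026 − 96 = -1122;  -6006 − 1122 = -7128;  -25487 − 7128 = -32615;  -87649 − 32615 = -120264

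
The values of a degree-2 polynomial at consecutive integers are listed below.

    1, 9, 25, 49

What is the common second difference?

8

Δ: 8, 16, 24
Δ²: 8, 8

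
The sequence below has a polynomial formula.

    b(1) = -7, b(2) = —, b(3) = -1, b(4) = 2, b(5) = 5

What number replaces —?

-4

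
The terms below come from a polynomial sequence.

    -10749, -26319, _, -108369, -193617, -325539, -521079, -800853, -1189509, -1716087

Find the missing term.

-56163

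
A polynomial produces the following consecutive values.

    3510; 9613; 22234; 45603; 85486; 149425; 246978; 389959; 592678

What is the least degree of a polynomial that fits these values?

First differences: 6103, 12621, 23369, 39883, 63939, 97553, 142981, 202719
Second differences: 6518, 10748, 16514, 24056, 33614, 45428, 59738
Third differences: 4230, 5766, 7542, 9558, 11814, 14310
Fourth differences: 1536, 1776, 2016, 2256, 2496
Fifth differences: 240, 240, 240, 240
The fifth differences are constant, so the polynomial has degree 5.

5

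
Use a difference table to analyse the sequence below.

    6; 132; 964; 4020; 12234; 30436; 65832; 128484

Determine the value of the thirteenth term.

Δ: 126 , 832 , 3056 , 8214 , 18202 , 35396 , 62652
Δ²: 706 , 2224 , 5158 , 9988 , 17194 , 27256
Δ³: 1518 , 2934 , 4830 , 7206 , 10062
Δ⁴: 1416 , 1896 , 2376 , 2856
Δ⁵: 480 , 480 , 480
The fifth differences are constant (480).
2856 + 480 = 3336;  10062 + 3336 = 13398;  27256 + 13398 = 40654;  62652 + 40654 = 103306;  128484 + 103306 = 231790
3336 + 480 = 3816;  13398 + 3816 = 17214;  40654 + 17214 = 57868;  103306 + 57868 = 161174;  231790 + 161174 = 392964
3816 + 480 = 4296;  17214 + 4296 = 21510;  57868 + 21510 = 79378;  161174 + 79378 = 240552;  392964 + 240552 = 633516
4296 + 480 = 4776;  21510 + 4776 = 26286;  79378 + 26286 = 105664;  240552 + 105664 = 346216;  633516 + 346216 = 979732
4776 + 480 = 5256;  26286 + 5256 = 31542;  105664 + 31542 = 137206;  346216 + 137206 = 483422;  979732 + 483422 = 1463154

1463154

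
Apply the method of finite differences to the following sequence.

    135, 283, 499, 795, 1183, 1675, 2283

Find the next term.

Δ: 148 , 216 , 296 , 388 , 492 , 608
Δ²: 68 , 80 , 92 , 104 , 116
Δ³: 12 , 12 , 12 , 12
The third differences are constant (12).
116 + 12 = 128;  608 + 128 = 736;  2283 + 736 = 3019

3019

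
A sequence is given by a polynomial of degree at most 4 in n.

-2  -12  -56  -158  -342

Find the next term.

-632

D1: -10  -44  -102  -184
D2: -34  -58  -82
D3: -24  -24
The third differences are constant (-24).
-82 − 24 = -106;  -184 − 106 = -290;  -342 − 290 = -632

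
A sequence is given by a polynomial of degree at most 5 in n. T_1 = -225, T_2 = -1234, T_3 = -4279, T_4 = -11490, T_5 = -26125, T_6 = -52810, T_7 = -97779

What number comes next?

-169114

Δ: -1009 , -3045 , -7211 , -14635 , -26685 , -44969
Δ²: -2036 , -4166 , -7424 , -12050 , -18284
Δ³: -2130 , -3258 , -4626 , -6234
Δ⁴: -1128 , -1368 , -1608
Δ⁵: -240 , -240
The fifth differences are constant (-240).
-1608 − 240 = -1848;  -6234 − 1848 = -8082;  -18284 − 8082 = -26366;  -44969 − 26366 = -71335;  -97779 − 71335 = -169114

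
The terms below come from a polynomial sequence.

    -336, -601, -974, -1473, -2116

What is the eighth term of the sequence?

-5089

First differences: -265 , -373 , -499 , -643
Second differences: -108 , -126 , -144
Third differences: -18 , -18
Third differences constant at -18.
-144 − 18 = -162;  -643 − 162 = -805;  -2116 − 805 = -2921
-162 − 18 = -180;  -805 − 180 = -985;  -2921 − 985 = -3906
-180 − 18 = -198;  -985 − 198 = -1183;  -3906 − 1183 = -5089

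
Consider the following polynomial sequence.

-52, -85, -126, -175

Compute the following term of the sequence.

-232

-33, -41, -49
-8, -8
Constant second difference = -8, so extend:
-49 − 8 = -57;  -175 − 57 = -232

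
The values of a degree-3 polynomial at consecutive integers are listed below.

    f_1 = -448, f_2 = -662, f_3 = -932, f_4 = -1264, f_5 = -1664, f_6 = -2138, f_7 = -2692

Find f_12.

First differences: -214  -270  -332  -400  -474  -554
Second differences: -56  -62  -68  -74  -80
Third differences: -6  -6  -6  -6
The third differences are constant (-6).
-80 − 6 = -86;  -554 − 86 = -640;  -2692 − 640 = -3332
-86 − 6 = -92;  -640 − 92 = -732;  -3332 − 732 = -4064
-92 − 6 = -98;  -732 − 98 = -830;  -4064 − 830 = -4894
-98 − 6 = -104;  -830 − 104 = -934;  -4894 − 934 = -5828
-104 − 6 = -110;  -934 − 110 = -1044;  -5828 − 1044 = -6872

-6872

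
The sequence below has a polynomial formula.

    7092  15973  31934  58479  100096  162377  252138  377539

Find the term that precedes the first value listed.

2651

D1: 8881, 15961, 26545, 41617, 62281, 89761, 125401
D2: 7080, 10584, 15072, 20664, 27480, 35640
D3: 3504, 4488, 5592, 6816, 8160
D4: 984, 1104, 1224, 1344
D5: 120, 120, 120
The fifth differences are constant at 120.
Work back: 984 − 120 = 864;  3504 − 864 = 2640;  7080 − 2640 = 4440;  8881 − 4440 = 4441;  7092 − 4441 = 2651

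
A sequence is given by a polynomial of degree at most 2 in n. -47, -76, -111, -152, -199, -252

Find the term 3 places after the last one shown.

-447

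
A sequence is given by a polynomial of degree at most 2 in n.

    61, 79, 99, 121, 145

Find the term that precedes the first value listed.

45

First differences: 18  20  22  24
Second differences: 2  2  2
The second differences are constant at 2.
Work back: 18 − 2 = 16;  61 − 16 = 45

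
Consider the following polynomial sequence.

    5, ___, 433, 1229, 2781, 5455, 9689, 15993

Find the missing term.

Using the last 6 terms:
796, 1552, 2674, 4234, 6304
756, 1122, 1560, 2070
366, 438, 510
72, 72
Constant fourth difference = 72.
Extend backward: 366 − 72 = 294;  756 − 294 = 462;  796 − 462 = 334;  433 − 334 = 99

99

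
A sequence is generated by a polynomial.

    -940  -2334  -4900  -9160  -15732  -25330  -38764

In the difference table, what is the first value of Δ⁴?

-96

D1: -1394, -2566, -4260, -6572, -9598, -13434
D2: -1172, -1694, -2312, -3026, -3836
D3: -522, -618, -714, -810
D4: -96, -96, -96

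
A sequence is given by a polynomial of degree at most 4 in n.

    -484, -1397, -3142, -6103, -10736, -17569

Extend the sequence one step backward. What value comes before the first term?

-91

D1: -913, -1745, -2961, -4633, -6833
D2: -832, -1216, -1672, -2200
D3: -384, -456, -528
D4: -72, -72
The fourth differences are constant at -72.
Work back: -384 + 72 = -312;  -832 + 312 = -520;  -913 + 520 = -393;  -484 + 393 = -91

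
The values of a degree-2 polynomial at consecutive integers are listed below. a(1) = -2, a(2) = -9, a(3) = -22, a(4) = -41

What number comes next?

Δ: -7, -13, -19
Δ²: -6, -6
Second differences constant at -6.
-19 − 6 = -25;  -41 − 25 = -66

-66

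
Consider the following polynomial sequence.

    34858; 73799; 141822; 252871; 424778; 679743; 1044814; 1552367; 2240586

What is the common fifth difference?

480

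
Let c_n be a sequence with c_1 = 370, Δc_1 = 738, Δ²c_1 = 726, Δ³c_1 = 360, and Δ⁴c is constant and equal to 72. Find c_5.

9190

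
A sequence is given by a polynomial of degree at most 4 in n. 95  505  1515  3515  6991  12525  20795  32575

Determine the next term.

Δ: 410, 1010, 2000, 3476, 5534, 8270, 11780
Δ²: 600, 990, 1476, 2058, 2736, 3510
Δ³: 390, 486, 582, 678, 774
Δ⁴: 96, 96, 96, 96
The fourth differences are constant (96).
774 + 96 = 870;  3510 + 870 = 4380;  11780 + 4380 = 16160;  32575 + 16160 = 48735

48735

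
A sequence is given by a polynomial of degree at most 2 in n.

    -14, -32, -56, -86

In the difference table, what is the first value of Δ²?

D1: -18, -24, -30
D2: -6, -6

-6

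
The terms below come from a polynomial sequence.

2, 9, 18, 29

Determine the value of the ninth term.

114

D1: 7, 9, 11
D2: 2, 2
Constant second difference = 2, so extend:
11 + 2 = 13;  29 + 13 = 42
13 + 2 = 15;  42 + 15 = 57
15 + 2 = 17;  57 + 17 = 74
17 + 2 = 19;  74 + 19 = 93
19 + 2 = 21;  93 + 21 = 114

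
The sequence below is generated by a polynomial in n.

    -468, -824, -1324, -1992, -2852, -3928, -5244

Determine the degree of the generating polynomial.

Δ: -356, -500, -668, -860, -1076, -1316
Δ²: -144, -168, -192, -216, -240
Δ³: -24, -24, -24, -24
The third differences are constant, so the polynomial has degree 3.

3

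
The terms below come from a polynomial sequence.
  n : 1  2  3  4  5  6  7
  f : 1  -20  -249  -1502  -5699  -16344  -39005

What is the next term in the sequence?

D1: -21, -229, -1253, -4197, -10645, -22661
D2: -208, -1024, -2944, -6448, -12016
D3: -816, -1920, -3504, -5568
D4: -1104, -1584, -2064
D5: -480, -480
Constant fifth difference = -480, so extend:
-2064 − 480 = -2544;  -5568 − 2544 = -8112;  -12016 − 8112 = -20128;  -22661 − 20128 = -42789;  -39005 − 42789 = -81794

-81794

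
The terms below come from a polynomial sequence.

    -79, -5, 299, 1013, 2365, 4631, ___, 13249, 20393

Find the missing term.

Using the first 6 terms:
D1: 74  304  714  1352  2266
D2: 230  410  638  914
D3: 180  228  276
D4: 48  48
Constant fourth difference = 48.
Extend forward: 276 + 48 = 324;  914 + 324 = 1238;  2266 + 1238 = 3504;  4631 + 3504 = 8135

8135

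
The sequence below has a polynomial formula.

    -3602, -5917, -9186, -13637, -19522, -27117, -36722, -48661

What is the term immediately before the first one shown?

-2037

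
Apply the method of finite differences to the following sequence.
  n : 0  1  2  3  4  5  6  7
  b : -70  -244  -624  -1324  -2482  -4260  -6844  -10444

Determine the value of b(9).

-21652

First differences: -174, -380, -700, -1158, -1778, -2584, -3600
Second differences: -206, -320, -458, -620, -806, -1016
Third differences: -114, -138, -162, -186, -210
Fourth differences: -24, -24, -24, -24
The fourth differences are constant (-24).
-210 − 24 = -234;  -1016 − 234 = -1250;  -3600 − 1250 = -4850;  -10444 − 4850 = -15294
-234 − 24 = -258;  -1250 − 258 = -1508;  -4850 − 1508 = -6358;  -15294 − 6358 = -21652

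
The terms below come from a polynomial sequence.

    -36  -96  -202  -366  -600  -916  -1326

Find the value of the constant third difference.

-12

D1: -60, -106, -164, -234, -316, -410
D2: -46, -58, -70, -82, -94
D3: -12, -12, -12, -12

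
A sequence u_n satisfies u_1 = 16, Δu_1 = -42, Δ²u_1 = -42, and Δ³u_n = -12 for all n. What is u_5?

-452

Build the table forward from the leading diagonal:
Δ³: -12, -12, -12, -12, -12
Δ²: -42, -54, -66, -78, -90
Δ: -42, -84, -138, -204, -282
u: 16, -26, -110, -248, -452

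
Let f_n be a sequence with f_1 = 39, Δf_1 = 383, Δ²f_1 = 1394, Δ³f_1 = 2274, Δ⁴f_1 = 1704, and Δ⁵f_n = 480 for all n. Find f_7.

97167

Build the table forward from the leading diagonal:
Δ⁵: 480  480  480  480  480  480  480
Δ⁴: 1704  2184  2664  3144  3624  4104  4584
Δ³: 2274  3978  6162  8826  11970  15594  19698
Δ²: 1394  3668  7646  13808  22634  34604  50198
Δ: 383  1777  5445  13091  26899  49533  84137
f: 39  422  2199  7644  20735  47634  97167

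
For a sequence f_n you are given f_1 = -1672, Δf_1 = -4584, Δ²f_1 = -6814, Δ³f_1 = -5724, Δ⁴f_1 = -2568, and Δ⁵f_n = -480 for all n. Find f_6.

-163292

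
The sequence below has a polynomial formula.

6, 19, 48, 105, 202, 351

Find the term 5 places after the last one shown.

First differences: 13 , 29 , 57 , 97 , 149
Second differences: 16 , 28 , 40 , 52
Third differences: 12 , 12 , 12
Third differences constant at 12.
52 + 12 = 64;  149 + 64 = 213;  351 + 213 = 564
64 + 12 = 76;  213 + 76 = 289;  564 + 289 = 853
76 + 12 = 88;  289 + 88 = 377;  853 + 377 = 1230
88 + 12 = 100;  377 + 100 = 477;  1230 + 477 = 1707
100 + 12 = 112;  477 + 112 = 589;  1707 + 589 = 2296

2296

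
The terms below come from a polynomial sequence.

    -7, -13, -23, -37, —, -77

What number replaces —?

-55

Using the first 4 terms:
Δ: -6  -10  -14
Δ²: -4  -4
Constant second difference = -4.
Extend forward: -14 − 4 = -18;  -37 − 18 = -55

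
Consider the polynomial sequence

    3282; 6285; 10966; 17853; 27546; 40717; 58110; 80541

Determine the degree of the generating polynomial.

4

D1: 3003, 4681, 6887, 9693, 13171, 17393, 22431
D2: 1678, 2206, 2806, 3478, 4222, 5038
D3: 528, 600, 672, 744, 816
D4: 72, 72, 72, 72
The fourth differences are constant, so the polynomial has degree 4.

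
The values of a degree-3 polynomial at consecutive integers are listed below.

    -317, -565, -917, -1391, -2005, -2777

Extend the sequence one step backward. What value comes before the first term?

Δ: -248  -352  -474  -614  -772
Δ²: -104  -122  -140  -158
Δ³: -18  -18  -18
The third differences are constant at -18.
Work back: -104 + 18 = -86;  -248 + 86 = -162;  -317 + 162 = -155

-155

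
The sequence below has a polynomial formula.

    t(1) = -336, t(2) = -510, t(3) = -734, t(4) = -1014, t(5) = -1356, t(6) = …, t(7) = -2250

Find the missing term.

Using the first 5 terms:
Δ: -174, -224, -280, -342
Δ²: -50, -56, -62
Δ³: -6, -6
Constant third difference = -6.
Extend forward: -62 − 6 = -68;  -342 − 68 = -410;  -1356 − 410 = -1766

-1766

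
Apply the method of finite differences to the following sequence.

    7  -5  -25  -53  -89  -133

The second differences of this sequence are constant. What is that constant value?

Δ: -12, -20, -28, -36, -44
Δ²: -8, -8, -8, -8

-8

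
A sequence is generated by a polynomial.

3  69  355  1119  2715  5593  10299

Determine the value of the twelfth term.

87079

Δ: 66, 286, 764, 1596, 2878, 4706
Δ²: 220, 478, 832, 1282, 1828
Δ³: 258, 354, 450, 546
Δ⁴: 96, 96, 96
Constant fourth difference = 96, so extend:
546 + 96 = 642;  1828 + 642 = 2470;  4706 + 2470 = 7176;  10299 + 7176 = 17475
642 + 96 = 738;  2470 + 738 = 3208;  7176 + 3208 = 10384;  17475 + 10384 = 27859
738 + 96 = 834;  3208 + 834 = 4042;  10384 + 4042 = 14426;  27859 + 14426 = 42285
834 + 96 = 930;  4042 + 930 = 4972;  14426 + 4972 = 19398;  42285 + 19398 = 61683
930 + 96 = 1026;  4972 + 1026 = 5998;  19398 + 5998 = 25396;  61683 + 25396 = 87079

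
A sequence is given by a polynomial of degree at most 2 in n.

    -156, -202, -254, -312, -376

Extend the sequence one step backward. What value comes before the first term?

-116

D1: -46  -52  -58  -64
D2: -6  -6  -6
The second differences are constant at -6.
Work back: -46 + 6 = -40;  -156 + 40 = -116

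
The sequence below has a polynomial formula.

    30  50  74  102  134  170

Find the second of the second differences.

4

First differences: 20, 24, 28, 32, 36
Second differences: 4, 4, 4, 4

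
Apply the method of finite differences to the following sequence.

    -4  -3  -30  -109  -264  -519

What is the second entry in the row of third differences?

Δ: 1, -27, -79, -155, -255
Δ²: -28, -52, -76, -100
Δ³: -24, -24, -24

-24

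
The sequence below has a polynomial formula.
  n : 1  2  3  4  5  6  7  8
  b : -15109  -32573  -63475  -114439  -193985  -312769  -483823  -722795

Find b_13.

D1: -17464  -30902  -50964  -79546  -118784  -171054  -238972
D2: -13438  -20062  -28582  -39238  -52270  -67918
D3: -6624  -8520  -10656  -13032  -15648
D4: -1896  -2136  -2376  -2616
D5: -240  -240  -240
The fifth differences are constant (-240).
-2616 − 240 = -2856;  -15648 − 2856 = -18504;  -67918 − 18504 = -86422;  -238972 − 86422 = -325394;  -722795 − 325394 = -1048189
-2856 − 240 = -3096;  -18504 − 3096 = -21600;  -86422 − 21600 = -108022;  -325394 − 108022 = -433416;  -1048189 − 433416 = -1481605
-3096 − 240 = -3336;  -21600 − 3336 = -24936;  -108022 − 24936 = -132958;  -433416 − 132958 = -566374;  -1481605 − 566374 = -2047979
-3336 − 240 = -3576;  -24936 − 3576 = -28512;  -132958 − 28512 = -161470;  -566374 − 161470 = -727844;  -2047979 − 727844 = -2775823
-3576 − 240 = -3816;  -28512 − 3816 = -32328;  -161470 − 32328 = -193798;  -727844 − 193798 = -921642;  -2775823 − 921642 = -3697465

-3697465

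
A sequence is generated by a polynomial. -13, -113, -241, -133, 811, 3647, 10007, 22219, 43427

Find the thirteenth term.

D1: -100, -128, 108, 944, 2836, 6360, 12212, 21208
D2: -28, 236, 836, 1892, 3524, 5852, 8996
D3: 264, 600, 1056, 1632, 2328, 3144
D4: 336, 456, 576, 696, 816
D5: 120, 120, 120, 120
Constant fifth difference = 120, so extend:
816 + 120 = 936;  3144 + 936 = 4080;  8996 + 4080 = 13076;  21208 + 13076 = 34284;  43427 + 34284 = 77711
936 + 120 = 1056;  4080 + 1056 = 5136;  13076 + 5136 = 18212;  34284 + 18212 = 52496;  77711 + 52496 = 130207
1056 + 120 = 1176;  5136 + 1176 = 6312;  18212 + 6312 = 24524;  52496 + 24524 = 77020;  130207 + 77020 = 207227
1176 + 120 = 1296;  6312 + 1296 = 7608;  24524 + 7608 = 32132;  77020 + 32132 = 109152;  207227 + 109152 = 316379

316379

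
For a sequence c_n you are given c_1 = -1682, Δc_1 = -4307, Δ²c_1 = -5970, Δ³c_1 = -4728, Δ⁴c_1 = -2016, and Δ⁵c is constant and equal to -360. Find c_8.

-400801

Build the table forward from the leading diagonal:
Fifth differences: -360  -360  -360  -360  -360  -360  -360  -360
Fourth differences: -2016  -2376  -2736  -3096  -3456  -3816  -4176  -4536
Third differences: -4728  -6744  -9120  -11856  -14952  -18408  -22224  -26400
Second differences: -5970  -10698  -17442  -26562  -38418  -53370  -71778  -94002
First differences: -4307  -10277  -20975  -38417  -64979  -103397  -156767  -228545
c: -1682  -5989  -16266  -37241  -75658  -140637  -244034  -400801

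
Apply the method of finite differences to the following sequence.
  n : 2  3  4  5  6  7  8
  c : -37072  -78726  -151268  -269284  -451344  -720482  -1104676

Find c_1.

-15224

-41654  -72542  -118016  -182060  -269138  -384194
-30888  -45474  -64044  -87078  -115056
-14586  -18570  -23034  -27978
-3984  -4464  -4944
-480  -480
The fifth differences are constant at -480.
Work back: -3984 + 480 = -3504;  -14586 + 3504 = -11082;  -30888 + 11082 = -19806;  -41654 + 19806 = -21848;  -37072 + 21848 = -15224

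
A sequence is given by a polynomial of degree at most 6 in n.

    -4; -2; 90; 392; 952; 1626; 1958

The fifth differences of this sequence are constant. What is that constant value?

-120

First differences: 2, 92, 302, 560, 674, 332
Second differences: 90, 210, 258, 114, -342
Third differences: 120, 48, -144, -456
Fourth differences: -72, -192, -312
Fifth differences: -120, -120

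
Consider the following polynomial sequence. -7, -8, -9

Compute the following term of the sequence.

-10

Δ: -1, -1
The first differences are constant (-1).
-9 − 1 = -10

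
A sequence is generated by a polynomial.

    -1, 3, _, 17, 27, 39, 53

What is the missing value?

Using the last 4 terms:
First differences: 10, 12, 14
Second differences: 2, 2
Constant second difference = 2.
Extend backward: 10 − 2 = 8;  17 − 8 = 9

9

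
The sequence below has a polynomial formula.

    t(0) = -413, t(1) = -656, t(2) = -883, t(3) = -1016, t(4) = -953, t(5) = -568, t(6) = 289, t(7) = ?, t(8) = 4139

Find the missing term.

1792

Using the first 7 terms:
Δ: -243  -227  -133  63  385  857
Δ²: 16  94  196  322  472
Δ³: 78  102  126  150
Δ⁴: 24  24  24
Constant fourth difference = 24.
Extend forward: 150 + 24 = 174;  472 + 174 = 646;  857 + 646 = 1503;  289 + 1503 = 1792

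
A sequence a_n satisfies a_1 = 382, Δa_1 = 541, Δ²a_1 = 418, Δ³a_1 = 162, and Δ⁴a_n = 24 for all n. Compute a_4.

Build the table forward from the leading diagonal:
D4: 24, 24, 24, 24
D3: 162, 186, 210, 234
D2: 418, 580, 766, 976
D1: 541, 959, 1539, 2305
a: 382, 923, 1882, 3421

3421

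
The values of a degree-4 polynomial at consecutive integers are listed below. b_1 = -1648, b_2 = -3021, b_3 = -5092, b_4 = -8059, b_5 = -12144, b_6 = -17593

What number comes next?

-24676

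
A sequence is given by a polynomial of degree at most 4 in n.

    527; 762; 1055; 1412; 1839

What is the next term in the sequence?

2342

235 , 293 , 357 , 427
58 , 64 , 70
6 , 6
The third differences are constant (6).
70 + 6 = 76;  427 + 76 = 503;  1839 + 503 = 2342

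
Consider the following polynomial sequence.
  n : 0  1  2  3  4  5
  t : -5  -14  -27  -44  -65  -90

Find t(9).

-230

-9, -13, -17, -21, -25
-4, -4, -4, -4
The second differences are constant (-4).
-25 − 4 = -29;  -90 − 29 = -119
-29 − 4 = -33;  -119 − 33 = -152
-33 − 4 = -37;  -152 − 37 = -189
-37 − 4 = -41;  -189 − 41 = -230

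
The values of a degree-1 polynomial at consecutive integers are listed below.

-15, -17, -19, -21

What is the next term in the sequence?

D1: -2, -2, -2
Constant first difference = -2, so extend:
-21 − 2 = -23

-23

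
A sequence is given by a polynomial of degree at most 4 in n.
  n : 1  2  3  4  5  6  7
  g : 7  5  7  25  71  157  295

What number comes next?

Δ: -2, 2, 18, 46, 86, 138
Δ²: 4, 16, 28, 40, 52
Δ³: 12, 12, 12, 12
Third differences constant at 12.
52 + 12 = 64;  138 + 64 = 202;  295 + 202 = 497

497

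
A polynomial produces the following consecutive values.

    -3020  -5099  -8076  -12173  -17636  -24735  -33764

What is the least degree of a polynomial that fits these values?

4

First differences: -2079, -2977, -4097, -5463, -7099, -9029
Second differences: -898, -1120, -1366, -1636, -1930
Third differences: -222, -246, -270, -294
Fourth differences: -24, -24, -24
The fourth differences are constant, so the polynomial has degree 4.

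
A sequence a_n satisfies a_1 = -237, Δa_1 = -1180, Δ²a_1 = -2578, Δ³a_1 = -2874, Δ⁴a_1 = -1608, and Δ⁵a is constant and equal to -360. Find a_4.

Build the table forward from the leading diagonal:
Fifth differences: -360, -360, -360, -360
Fourth differences: -1608, -1968, -2328, -2688
Third differences: -2874, -4482, -6450, -8778
Second differences: -2578, -5452, -9934, -16384
First differences: -1180, -3758, -9210, -19144
a: -237, -1417, -5175, -14385

-14385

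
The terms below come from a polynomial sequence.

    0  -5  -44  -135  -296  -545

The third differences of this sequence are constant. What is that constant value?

Δ: -5, -39, -91, -161, -249
Δ²: -34, -52, -70, -88
Δ³: -18, -18, -18

-18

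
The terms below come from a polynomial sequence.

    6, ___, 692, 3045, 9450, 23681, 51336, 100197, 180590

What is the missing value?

81

Using the last 7 terms:
First differences: 2353  6405  14231  27655  48861  80393
Second differences: 4052  7826  13424  21206  31532
Third differences: 3774  5598  7782  10326
Fourth differences: 1824  2184  2544
Fifth differences: 360  360
Constant fifth difference = 360.
Extend backward: 1824 − 360 = 1464;  3774 − 1464 = 2310;  4052 − 2310 = 1742;  2353 − 1742 = 611;  692 − 611 = 81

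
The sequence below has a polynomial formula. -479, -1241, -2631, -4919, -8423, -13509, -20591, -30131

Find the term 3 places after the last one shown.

-78839

-762  -1390  -2288  -3504  -5086  -7082  -9540
-628  -898  -1216  -1582  -1996  -2458
-270  -318  -366  -414  -462
-48  -48  -48  -48
Fourth differences constant at -48.
-462 − 48 = -510;  -2458 − 510 = -2968;  -9540 − 2968 = -12508;  -30131 − 12508 = -42639
-510 − 48 = -558;  -2968 − 558 = -3526;  -12508 − 3526 = -16034;  -42639 − 16034 = -58673
-558 − 48 = -606;  -3526 − 606 = -4132;  -16034 − 4132 = -20166;  -58673 − 20166 = -78839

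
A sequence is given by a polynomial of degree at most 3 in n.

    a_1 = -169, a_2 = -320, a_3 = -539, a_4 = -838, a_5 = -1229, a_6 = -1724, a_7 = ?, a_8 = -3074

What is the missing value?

Using the first 6 terms:
D1: -151, -219, -299, -391, -495
D2: -68, -80, -92, -104
D3: -12, -12, -12
Constant third difference = -12.
Extend forward: -104 − 12 = -116;  -495 − 116 = -611;  -1724 − 611 = -2335

-2335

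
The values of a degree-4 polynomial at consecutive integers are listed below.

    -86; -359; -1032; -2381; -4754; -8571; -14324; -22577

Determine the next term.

Δ: -273 , -673 , -1349 , -2373 , -3817 , -5753 , -8253
Δ²: -400 , -676 , -1024 , -1444 , -1936 , -2500
Δ³: -276 , -348 , -420 , -492 , -564
Δ⁴: -72 , -72 , -72 , -72
Fourth differences constant at -72.
-564 − 72 = -636;  -2500 − 636 = -3136;  -8253 − 3136 = -11389;  -22577 − 11389 = -33966

-33966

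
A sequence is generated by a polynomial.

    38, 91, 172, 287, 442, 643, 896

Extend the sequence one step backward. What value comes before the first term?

7

53  81  115  155  201  253
28  34  40  46  52
6  6  6  6
The third differences are constant at 6.
Work back: 28 − 6 = 22;  53 − 22 = 31;  38 − 31 = 7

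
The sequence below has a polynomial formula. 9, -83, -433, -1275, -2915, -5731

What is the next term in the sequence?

First differences: -92 , -350 , -842 , -1640 , -2816
Second differences: -258 , -492 , -798 , -1176
Third differences: -234 , -306 , -378
Fourth differences: -72 , -72
Constant fourth difference = -72, so extend:
-378 − 72 = -450;  -1176 − 450 = -1626;  -2816 − 1626 = -4442;  -5731 − 4442 = -10173

-10173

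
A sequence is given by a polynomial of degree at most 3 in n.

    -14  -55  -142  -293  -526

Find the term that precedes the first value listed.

-1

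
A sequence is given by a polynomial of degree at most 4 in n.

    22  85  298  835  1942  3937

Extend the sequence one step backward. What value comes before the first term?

Δ: 63  213  537  1107  1995
Δ²: 150  324  570  888
Δ³: 174  246  318
Δ⁴: 72  72
The fourth differences are constant at 72.
Work back: 174 − 72 = 102;  150 − 102 = 48;  63 − 48 = 15;  22 − 15 = 7

7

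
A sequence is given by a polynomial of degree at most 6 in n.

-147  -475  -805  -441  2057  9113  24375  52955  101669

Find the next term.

Δ: -328  -330  364  2498  7056  15262  28580  48714
Δ²: -2  694  2134  4558  8206  13318  20134
Δ³: 696  1440  2424  3648  5112  6816
Δ⁴: 744  984  1224  1464  1704
Δ⁵: 240  240  240  240
Fifth differences constant at 240.
1704 + 240 = 1944;  6816 + 1944 = 8760;  20134 + 8760 = 28894;  48714 + 28894 = 77608;  101669 + 77608 = 179277

179277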